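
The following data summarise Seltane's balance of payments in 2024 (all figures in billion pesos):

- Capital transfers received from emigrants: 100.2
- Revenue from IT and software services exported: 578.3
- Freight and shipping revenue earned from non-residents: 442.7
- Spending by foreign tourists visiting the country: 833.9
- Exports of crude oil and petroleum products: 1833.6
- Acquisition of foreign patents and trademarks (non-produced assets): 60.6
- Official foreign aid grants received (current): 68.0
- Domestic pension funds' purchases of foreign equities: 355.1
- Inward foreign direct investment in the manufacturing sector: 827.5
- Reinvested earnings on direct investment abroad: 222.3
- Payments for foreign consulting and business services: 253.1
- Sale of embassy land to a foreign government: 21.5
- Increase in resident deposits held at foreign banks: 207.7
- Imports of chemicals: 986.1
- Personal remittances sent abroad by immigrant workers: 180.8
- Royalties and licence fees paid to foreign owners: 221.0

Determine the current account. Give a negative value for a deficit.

2337.8

Goods: -986.1 + 1833.6 = 847.5
Services: 578.3 - 253.1 - 221.0 + 833.9 + 442.7 = 1380.8
Primary income: 222.3
Secondary income: -180.8 + 68.0 = -112.8
Current account = 847.5 + 1380.8 + 222.3 + (-112.8) = 2337.8
(Excluded from the current account — capital account: capital transfers received from emigrants 100.2, acquisition of foreign patents and trademarks (non-produced assets) 60.6, sale of embassy land to a foreign government 21.5; financial account: domestic pension funds' purchases of foreign equities 355.1, inward foreign direct investment in the manufacturing sector 827.5, increase in resident deposits held at foreign banks 207.7.)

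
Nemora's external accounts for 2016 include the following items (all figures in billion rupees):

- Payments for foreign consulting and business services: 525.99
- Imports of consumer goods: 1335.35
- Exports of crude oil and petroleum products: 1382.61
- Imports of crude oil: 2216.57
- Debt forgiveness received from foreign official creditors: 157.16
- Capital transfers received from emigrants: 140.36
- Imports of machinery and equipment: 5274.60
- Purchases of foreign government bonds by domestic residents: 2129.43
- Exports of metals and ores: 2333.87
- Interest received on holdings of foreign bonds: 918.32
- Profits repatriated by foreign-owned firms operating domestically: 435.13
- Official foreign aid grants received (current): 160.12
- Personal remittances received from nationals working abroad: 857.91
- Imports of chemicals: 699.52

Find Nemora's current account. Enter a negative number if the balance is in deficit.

-4834.33

Goods: 2333.87 - 699.52 - 2216.57 + 1382.61 - 1335.35 - 5274.60 = -5809.56
Services: -525.99
Primary income: -435.13 + 918.32 = 483.19
Secondary income: 857.91 + 160.12 = 1018.03
Current account = (-5809.56) + (-525.99) + 483.19 + 1018.03 = -4834.33
(Excluded from the current account — capital account: debt forgiveness received from foreign official creditors 157.16, capital transfers received from emigrants 140.36; financial account: purchases of foreign government bonds by domestic residents 2129.43.)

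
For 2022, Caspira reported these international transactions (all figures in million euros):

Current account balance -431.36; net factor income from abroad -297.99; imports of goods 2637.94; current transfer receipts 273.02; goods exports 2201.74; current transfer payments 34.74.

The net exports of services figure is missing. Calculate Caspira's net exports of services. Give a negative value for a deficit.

Current account = goods balance + services balance + net primary income + net secondary income
Sum of the known components = -495.91
Net exports of services = CA - (known components) = -431.36 - (-495.91) = 64.55

64.55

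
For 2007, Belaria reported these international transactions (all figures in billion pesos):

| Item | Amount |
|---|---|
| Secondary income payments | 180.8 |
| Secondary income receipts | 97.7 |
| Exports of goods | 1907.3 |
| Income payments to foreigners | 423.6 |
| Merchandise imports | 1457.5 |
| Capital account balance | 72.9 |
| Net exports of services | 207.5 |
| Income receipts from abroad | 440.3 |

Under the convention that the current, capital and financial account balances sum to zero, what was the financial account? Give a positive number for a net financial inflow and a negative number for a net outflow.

Goods balance = 1907.3 - 1457.5 = 449.8
Services balance = 207.5
Trade balance (goods + services) = 449.8 + 207.5 = 657.3
Net primary income = 440.3 - 423.6 = 16.7
Net secondary income = 97.7 - 180.8 = -83.1
Current account = 657.3 + 16.7 + (-83.1) = 590.9
Financial account = -(590.9 + 72.9) = -663.8

-663.8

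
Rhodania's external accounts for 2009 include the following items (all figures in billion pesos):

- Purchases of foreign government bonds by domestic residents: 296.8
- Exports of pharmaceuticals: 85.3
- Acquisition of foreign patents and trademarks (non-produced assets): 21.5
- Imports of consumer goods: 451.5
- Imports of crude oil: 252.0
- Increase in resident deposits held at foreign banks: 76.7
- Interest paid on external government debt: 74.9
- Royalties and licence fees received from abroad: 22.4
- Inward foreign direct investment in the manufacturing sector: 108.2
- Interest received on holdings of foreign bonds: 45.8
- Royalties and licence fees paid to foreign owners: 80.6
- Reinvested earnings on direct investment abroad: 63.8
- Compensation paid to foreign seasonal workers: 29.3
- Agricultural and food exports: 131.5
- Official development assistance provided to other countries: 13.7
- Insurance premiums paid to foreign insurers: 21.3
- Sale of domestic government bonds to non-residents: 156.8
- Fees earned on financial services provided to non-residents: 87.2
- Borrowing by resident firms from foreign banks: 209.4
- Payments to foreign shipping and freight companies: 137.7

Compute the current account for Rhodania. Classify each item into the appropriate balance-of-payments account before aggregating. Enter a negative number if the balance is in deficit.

Goods: 85.3 - 252.0 + 131.5 - 451.5 = -486.7
Services: 22.4 + 87.2 - 21.3 - 137.7 - 80.6 = -130.0
Primary income: 45.8 - 74.9 + 63.8 - 29.3 = 5.4
Secondary income: -13.7
Current account = (-486.7) + (-130.0) + 5.4 + (-13.7) = -625.0
(Excluded from the current account — financial account: purchases of foreign government bonds by domestic residents 296.8, increase in resident deposits held at foreign banks 76.7, inward foreign direct investment in the manufacturing sector 108.2, sale of domestic government bonds to non-residents 156.8, borrowing by resident firms from foreign banks 209.4; capital account: acquisition of foreign patents and trademarks (non-produced assets) 21.5.)

-625.0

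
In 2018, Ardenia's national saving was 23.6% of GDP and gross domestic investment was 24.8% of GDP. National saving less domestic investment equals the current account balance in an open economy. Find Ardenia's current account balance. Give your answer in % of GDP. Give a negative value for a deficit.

S - I = CA (net lending to the rest of the world).
CA = S - I = 23.6 - 24.8 = -1.2

-1.2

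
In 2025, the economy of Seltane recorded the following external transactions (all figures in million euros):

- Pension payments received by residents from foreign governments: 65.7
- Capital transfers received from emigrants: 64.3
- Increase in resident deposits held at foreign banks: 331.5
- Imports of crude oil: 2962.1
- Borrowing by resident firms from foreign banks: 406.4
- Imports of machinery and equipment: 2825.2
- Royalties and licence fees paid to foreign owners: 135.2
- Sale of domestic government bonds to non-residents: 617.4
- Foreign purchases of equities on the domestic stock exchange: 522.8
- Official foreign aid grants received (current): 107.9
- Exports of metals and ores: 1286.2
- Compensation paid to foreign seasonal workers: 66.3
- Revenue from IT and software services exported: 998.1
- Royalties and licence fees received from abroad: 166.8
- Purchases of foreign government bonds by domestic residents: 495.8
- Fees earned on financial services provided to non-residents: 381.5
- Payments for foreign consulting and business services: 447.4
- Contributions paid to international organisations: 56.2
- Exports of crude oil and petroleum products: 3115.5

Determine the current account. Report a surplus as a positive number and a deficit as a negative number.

-370.7

Goods: 3115.5 - 2962.1 + 1286.2 - 2825.2 = -1385.6
Services: 381.5 + 166.8 + 998.1 - 447.4 - 135.2 = 963.8
Primary income: -66.3
Secondary income: 107.9 - 56.2 + 65.7 = 117.4
Current account = (-1385.6) + 963.8 + (-66.3) + 117.4 = -370.7
(Excluded from the current account — capital account: capital transfers received from emigrants 64.3; financial account: increase in resident deposits held at foreign banks 331.5, borrowing by resident firms from foreign banks 406.4, sale of domestic government bonds to non-residents 617.4, foreign purchases of equities on the domestic stock exchange 522.8, purchases of foreign government bonds by domestic residents 495.8.)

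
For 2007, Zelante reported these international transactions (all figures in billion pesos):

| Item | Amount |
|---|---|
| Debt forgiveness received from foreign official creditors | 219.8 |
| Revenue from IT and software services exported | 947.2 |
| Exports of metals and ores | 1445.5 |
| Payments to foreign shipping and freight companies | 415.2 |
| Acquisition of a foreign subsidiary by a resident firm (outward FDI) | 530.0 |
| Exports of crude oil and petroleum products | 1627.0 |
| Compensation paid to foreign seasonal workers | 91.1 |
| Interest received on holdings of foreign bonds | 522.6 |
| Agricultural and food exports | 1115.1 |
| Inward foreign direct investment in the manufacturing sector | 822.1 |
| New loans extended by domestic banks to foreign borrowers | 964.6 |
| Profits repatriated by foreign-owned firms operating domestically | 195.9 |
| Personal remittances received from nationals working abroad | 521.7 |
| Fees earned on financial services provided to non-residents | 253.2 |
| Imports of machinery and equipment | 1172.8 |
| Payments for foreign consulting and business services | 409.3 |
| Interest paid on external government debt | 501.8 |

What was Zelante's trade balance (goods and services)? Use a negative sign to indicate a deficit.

Goods: 1627.0 - 1172.8 + 1115.1 + 1445.5 = 3014.8
Services: -415.2 + 947.2 + 253.2 - 409.3 = 375.9
Trade balance = 3014.8 + 375.9 = 3390.7
(Excluded from the trade balance — capital account: debt forgiveness received from foreign official creditors 219.8; financial account: acquisition of a foreign subsidiary by a resident firm (outward FDI) 530.0, inward foreign direct investment in the manufacturing sector 822.1, new loans extended by domestic banks to foreign borrowers 964.6; primary income: compensation paid to foreign seasonal workers 91.1, interest received on holdings of foreign bonds 522.6, profits repatriated by foreign-owned firms operating domestically 195.9, interest paid on external government debt 501.8; secondary income: personal remittances received from nationals working abroad 521.7.)

3390.7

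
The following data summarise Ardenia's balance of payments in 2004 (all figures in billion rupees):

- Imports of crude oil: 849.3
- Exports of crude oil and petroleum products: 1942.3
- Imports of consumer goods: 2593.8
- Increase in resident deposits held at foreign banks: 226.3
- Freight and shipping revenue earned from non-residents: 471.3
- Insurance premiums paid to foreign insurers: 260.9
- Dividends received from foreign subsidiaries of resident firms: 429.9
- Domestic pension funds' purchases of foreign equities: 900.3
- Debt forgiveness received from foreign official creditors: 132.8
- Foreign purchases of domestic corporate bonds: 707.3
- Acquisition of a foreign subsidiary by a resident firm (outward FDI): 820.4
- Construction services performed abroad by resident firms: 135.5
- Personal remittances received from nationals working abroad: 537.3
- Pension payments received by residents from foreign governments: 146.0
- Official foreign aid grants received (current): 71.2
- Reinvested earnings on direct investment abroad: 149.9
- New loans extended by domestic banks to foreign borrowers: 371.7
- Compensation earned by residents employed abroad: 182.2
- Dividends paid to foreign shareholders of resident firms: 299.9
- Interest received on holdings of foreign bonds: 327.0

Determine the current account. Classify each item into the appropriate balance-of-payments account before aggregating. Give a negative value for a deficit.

Goods: -849.3 + 1942.3 - 2593.8 = -1500.8
Services: -260.9 + 471.3 + 135.5 = 345.9
Primary income: 429.9 - 299.9 + 327.0 + 149.9 + 182.2 = 789.1
Secondary income: 146.0 + 537.3 + 71.2 = 754.5
Current account = (-1500.8) + 345.9 + 789.1 + 754.5 = 388.7
(Excluded from the current account — financial account: increase in resident deposits held at foreign banks 226.3, domestic pension funds' purchases of foreign equities 900.3, foreign purchases of domestic corporate bonds 707.3, acquisition of a foreign subsidiary by a resident firm (outward FDI) 820.4, new loans extended by domestic banks to foreign borrowers 371.7; capital account: debt forgiveness received from foreign official creditors 132.8.)

388.7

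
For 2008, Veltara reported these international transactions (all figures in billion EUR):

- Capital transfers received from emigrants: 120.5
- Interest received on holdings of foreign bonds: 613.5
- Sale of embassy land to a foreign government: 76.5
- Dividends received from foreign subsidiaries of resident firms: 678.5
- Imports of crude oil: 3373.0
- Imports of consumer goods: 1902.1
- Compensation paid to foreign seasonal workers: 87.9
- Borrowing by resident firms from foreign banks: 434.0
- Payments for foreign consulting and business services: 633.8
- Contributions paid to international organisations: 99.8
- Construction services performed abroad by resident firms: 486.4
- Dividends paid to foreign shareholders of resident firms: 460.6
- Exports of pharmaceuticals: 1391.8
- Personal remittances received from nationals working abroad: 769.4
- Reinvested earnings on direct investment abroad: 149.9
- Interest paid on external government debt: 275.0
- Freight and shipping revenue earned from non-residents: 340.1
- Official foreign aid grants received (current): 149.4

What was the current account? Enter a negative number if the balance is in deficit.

-2253.2

Goods: -1902.1 - 3373.0 + 1391.8 = -3883.3
Services: 486.4 - 633.8 + 340.1 = 192.7
Primary income: 149.9 + 613.5 + 678.5 - 87.9 - 275.0 - 460.6 = 618.4
Secondary income: 769.4 - 99.8 + 149.4 = 819.0
Current account = (-3883.3) + 192.7 + 618.4 + 819.0 = -2253.2
(Excluded from the current account — capital account: capital transfers received from emigrants 120.5, sale of embassy land to a foreign government 76.5; financial account: borrowing by resident firms from foreign banks 434.0.)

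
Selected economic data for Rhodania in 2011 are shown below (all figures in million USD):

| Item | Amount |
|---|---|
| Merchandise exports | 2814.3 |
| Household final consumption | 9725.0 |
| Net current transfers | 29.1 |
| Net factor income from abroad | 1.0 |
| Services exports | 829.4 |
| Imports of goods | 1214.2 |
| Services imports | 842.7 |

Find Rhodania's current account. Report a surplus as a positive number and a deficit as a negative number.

Goods balance = 2814.3 - 1214.2 = 1600.1
Services balance = 829.4 - 842.7 = -13.3
Trade balance (goods + services) = 1600.1 + (-13.3) = 1586.8
Net primary income = 1.0
Net secondary income = 29.1
Current account = 1586.8 + 1.0 + 29.1 = 1616.9

1616.9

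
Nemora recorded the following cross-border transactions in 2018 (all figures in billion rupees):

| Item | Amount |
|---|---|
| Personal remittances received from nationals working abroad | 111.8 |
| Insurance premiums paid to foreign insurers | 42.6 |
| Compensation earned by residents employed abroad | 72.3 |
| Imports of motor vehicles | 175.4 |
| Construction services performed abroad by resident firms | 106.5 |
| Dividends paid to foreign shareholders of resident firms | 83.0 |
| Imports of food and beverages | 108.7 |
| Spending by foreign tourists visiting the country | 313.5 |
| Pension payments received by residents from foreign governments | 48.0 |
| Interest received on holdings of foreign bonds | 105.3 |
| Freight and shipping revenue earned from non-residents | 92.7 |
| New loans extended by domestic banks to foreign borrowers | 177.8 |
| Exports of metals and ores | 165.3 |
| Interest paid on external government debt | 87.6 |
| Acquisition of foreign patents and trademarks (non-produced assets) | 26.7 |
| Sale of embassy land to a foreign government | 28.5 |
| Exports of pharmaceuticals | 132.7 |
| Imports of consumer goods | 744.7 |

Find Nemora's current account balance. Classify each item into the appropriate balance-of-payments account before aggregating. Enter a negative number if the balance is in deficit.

-93.9

Goods: 132.7 + 165.3 - 744.7 - 175.4 - 108.7 = -730.8
Services: 106.5 + 313.5 + 92.7 - 42.6 = 470.1
Primary income: 105.3 + 72.3 - 87.6 - 83.0 = 7.0
Secondary income: 48.0 + 111.8 = 159.8
Current account = (-730.8) + 470.1 + 7.0 + 159.8 = -93.9
(Excluded from the current account — financial account: new loans extended by domestic banks to foreign borrowers 177.8; capital account: acquisition of foreign patents and trademarks (non-produced assets) 26.7, sale of embassy land to a foreign government 28.5.)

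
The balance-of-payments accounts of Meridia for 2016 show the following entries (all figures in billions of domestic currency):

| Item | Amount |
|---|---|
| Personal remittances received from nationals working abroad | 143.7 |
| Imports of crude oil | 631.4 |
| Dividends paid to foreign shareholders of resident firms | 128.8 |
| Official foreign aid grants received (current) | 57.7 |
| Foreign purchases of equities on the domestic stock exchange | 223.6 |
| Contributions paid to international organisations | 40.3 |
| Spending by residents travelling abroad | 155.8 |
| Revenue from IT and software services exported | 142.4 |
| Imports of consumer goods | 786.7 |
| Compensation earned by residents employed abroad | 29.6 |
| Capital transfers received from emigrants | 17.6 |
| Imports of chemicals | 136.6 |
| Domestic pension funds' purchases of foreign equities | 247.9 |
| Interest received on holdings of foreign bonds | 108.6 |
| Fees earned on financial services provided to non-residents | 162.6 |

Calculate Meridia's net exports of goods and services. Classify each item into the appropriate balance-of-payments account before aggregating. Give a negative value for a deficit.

Goods: -136.6 - 631.4 - 786.7 = -1554.7
Services: 162.6 + 142.4 - 155.8 = 149.2
Trade balance = -1554.7 + 149.2 = -1405.5
(Excluded from the trade balance — secondary income: personal remittances received from nationals working abroad 143.7, official foreign aid grants received (current) 57.7, contributions paid to international organisations 40.3; primary income: dividends paid to foreign shareholders of resident firms 128.8, compensation earned by residents employed abroad 29.6, interest received on holdings of foreign bonds 108.6; financial account: foreign purchases of equities on the domestic stock exchange 223.6, domestic pension funds' purchases of foreign equities 247.9; capital account: capital transfers received from emigrants 17.6.)

-1405.5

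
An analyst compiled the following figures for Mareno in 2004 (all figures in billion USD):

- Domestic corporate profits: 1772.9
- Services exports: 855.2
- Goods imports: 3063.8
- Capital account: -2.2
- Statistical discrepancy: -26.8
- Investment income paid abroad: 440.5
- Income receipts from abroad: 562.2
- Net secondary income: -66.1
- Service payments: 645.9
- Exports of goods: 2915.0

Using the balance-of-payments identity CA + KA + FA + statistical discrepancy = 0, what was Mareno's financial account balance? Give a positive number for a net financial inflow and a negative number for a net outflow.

Goods balance = 2915.0 - 3063.8 = -148.8
Services balance = 855.2 - 645.9 = 209.3
Trade balance (goods + services) = -148.8 + 209.3 = 60.5
Net primary income = 562.2 - 440.5 = 121.7
Net secondary income = -66.1
Current account = 60.5 + 121.7 + (-66.1) = 116.1
Financial account = -(116.1 + (-2.2) + (-26.8)) = -87.1

-87.1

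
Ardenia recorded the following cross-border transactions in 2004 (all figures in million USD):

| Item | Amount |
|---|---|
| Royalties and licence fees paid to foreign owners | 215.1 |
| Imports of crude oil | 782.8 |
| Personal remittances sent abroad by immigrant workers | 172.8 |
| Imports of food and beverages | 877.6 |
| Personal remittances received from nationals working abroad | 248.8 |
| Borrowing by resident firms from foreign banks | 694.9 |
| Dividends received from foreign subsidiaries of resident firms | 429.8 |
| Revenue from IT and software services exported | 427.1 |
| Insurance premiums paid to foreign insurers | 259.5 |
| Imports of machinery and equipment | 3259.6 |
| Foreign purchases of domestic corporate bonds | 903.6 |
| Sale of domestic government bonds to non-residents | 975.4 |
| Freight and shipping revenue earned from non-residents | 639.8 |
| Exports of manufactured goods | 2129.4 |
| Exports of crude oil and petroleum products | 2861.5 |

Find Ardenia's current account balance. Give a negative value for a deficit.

1169.0

Goods: -877.6 + 2861.5 - 3259.6 - 782.8 + 2129.4 = 70.9
Services: 427.1 - 215.1 - 259.5 + 639.8 = 592.3
Primary income: 429.8
Secondary income: 248.8 - 172.8 = 76.0
Current account = 70.9 + 592.3 + 429.8 + 76.0 = 1169.0
(Excluded from the current account — financial account: borrowing by resident firms from foreign banks 694.9, foreign purchases of domestic corporate bonds 903.6, sale of domestic government bonds to non-residents 975.4.)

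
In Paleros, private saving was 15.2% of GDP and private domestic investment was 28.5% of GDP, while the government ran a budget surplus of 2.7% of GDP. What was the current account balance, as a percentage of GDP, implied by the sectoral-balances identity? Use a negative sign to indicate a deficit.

By the sectoral-balances identity, CA = (S_private - I) + (T - G).
Private balance = 15.2 - 28.5 = -13.3
Government balance (T - G) = 2.7
CA = -13.3 + 2.7 = -10.6

-10.6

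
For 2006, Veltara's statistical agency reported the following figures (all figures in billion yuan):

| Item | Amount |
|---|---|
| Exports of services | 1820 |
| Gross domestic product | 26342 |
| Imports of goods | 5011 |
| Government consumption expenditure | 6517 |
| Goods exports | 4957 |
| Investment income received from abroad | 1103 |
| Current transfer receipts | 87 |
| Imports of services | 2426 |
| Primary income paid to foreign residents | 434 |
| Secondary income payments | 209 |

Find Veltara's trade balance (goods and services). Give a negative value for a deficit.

Goods balance = 4957 - 5011 = -54
Services balance = 1820 - 2426 = -606
Trade balance (goods + services) = -54 + (-606) = -660

-660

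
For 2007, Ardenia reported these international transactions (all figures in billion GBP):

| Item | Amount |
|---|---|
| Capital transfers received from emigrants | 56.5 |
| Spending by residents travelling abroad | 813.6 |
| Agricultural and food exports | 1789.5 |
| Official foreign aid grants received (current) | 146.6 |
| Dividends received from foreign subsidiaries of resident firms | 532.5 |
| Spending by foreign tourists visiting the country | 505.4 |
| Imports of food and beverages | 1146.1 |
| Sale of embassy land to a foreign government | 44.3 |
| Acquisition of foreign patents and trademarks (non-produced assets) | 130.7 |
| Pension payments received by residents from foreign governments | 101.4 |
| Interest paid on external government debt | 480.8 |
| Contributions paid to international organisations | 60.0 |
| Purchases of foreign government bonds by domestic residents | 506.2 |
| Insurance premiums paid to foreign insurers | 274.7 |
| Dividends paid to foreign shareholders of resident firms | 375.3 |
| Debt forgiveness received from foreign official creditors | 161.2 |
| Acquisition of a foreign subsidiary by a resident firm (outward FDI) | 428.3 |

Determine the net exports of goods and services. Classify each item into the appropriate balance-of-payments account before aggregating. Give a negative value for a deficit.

60.5

Goods: 1789.5 - 1146.1 = 643.4
Services: 505.4 - 274.7 - 813.6 = -582.9
Trade balance = 643.4 + (-582.9) = 60.5
(Excluded from the trade balance — capital account: capital transfers received from emigrants 56.5, sale of embassy land to a foreign government 44.3, acquisition of foreign patents and trademarks (non-produced assets) 130.7, debt forgiveness received from foreign official creditors 161.2; secondary income: official foreign aid grants received (current) 146.6, pension payments received by residents from foreign governments 101.4, contributions paid to international organisations 60.0; primary income: dividends received from foreign subsidiaries of resident firms 532.5, interest paid on external government debt 480.8, dividends paid to foreign shareholders of resident firms 375.3; financial account: purchases of foreign government bonds by domestic residents 506.2, acquisition of a foreign subsidiary by a resident firm (outward FDI) 428.3.)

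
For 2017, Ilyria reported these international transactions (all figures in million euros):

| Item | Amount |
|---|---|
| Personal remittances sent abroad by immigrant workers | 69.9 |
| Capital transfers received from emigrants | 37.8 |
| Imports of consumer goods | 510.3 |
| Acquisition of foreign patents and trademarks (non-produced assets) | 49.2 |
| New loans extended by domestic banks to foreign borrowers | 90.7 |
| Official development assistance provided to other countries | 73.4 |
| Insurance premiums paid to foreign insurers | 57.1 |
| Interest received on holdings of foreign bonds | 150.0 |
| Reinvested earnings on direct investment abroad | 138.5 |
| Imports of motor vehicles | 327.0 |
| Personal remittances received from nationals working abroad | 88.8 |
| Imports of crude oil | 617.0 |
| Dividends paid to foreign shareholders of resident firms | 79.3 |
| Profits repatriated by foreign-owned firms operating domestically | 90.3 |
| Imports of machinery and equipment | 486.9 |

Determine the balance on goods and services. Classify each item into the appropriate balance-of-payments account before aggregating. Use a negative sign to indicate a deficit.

-1998.3

Goods: -510.3 - 486.9 - 327.0 - 617.0 = -1941.2
Services: -57.1
Trade balance = -1941.2 + (-57.1) = -1998.3
(Excluded from the trade balance — secondary income: personal remittances sent abroad by immigrant workers 69.9, official development assistance provided to other countries 73.4, personal remittances received from nationals working abroad 88.8; capital account: capital transfers received from emigrants 37.8, acquisition of foreign patents and trademarks (non-produced assets) 49.2; financial account: new loans extended by domestic banks to foreign borrowers 90.7; primary income: interest received on holdings of foreign bonds 150.0, reinvested earnings on direct investment abroad 138.5, dividends paid to foreign shareholders of resident firms 79.3, profits repatriated by foreign-owned firms operating domestically 90.3.)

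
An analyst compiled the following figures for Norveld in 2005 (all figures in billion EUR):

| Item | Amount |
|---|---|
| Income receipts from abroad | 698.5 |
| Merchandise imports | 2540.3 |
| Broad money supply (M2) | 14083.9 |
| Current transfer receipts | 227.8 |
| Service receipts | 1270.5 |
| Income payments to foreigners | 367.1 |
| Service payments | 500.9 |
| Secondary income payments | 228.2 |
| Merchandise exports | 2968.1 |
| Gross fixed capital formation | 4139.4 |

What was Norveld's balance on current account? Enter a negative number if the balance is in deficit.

Goods balance = 2968.1 - 2540.3 = 427.8
Services balance = 1270.5 - 500.9 = 769.6
Trade balance (goods + services) = 427.8 + 769.6 = 1197.4
Net primary income = 698.5 - 367.1 = 331.4
Net secondary income = 227.8 - 228.2 = -0.4
Current account = 1197.4 + 331.4 + (-0.4) = 1528.4

1528.4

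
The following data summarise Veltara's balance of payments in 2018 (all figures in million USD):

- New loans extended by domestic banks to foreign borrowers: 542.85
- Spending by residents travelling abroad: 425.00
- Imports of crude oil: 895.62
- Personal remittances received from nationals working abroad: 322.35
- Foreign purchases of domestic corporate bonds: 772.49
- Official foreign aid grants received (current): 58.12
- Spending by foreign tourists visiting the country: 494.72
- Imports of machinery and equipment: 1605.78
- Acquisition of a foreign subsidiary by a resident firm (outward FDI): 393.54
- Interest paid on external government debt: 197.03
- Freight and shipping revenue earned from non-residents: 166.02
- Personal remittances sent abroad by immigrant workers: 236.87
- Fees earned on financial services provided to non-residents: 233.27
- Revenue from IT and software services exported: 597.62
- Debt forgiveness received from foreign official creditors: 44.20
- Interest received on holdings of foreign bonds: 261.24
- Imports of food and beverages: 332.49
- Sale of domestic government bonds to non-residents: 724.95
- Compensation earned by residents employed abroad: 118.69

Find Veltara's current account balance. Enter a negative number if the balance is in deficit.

Goods: -332.49 - 1605.78 - 895.62 = -2833.89
Services: 494.72 - 425.00 + 166.02 + 233.27 + 597.62 = 1066.63
Primary income: -197.03 + 118.69 + 261.24 = 182.90
Secondary income: 58.12 - 236.87 + 322.35 = 143.60
Current account = (-2833.89) + 1066.63 + 182.90 + 143.60 = -1440.76
(Excluded from the current account — financial account: new loans extended by domestic banks to foreign borrowers 542.85, foreign purchases of domestic corporate bonds 772.49, acquisition of a foreign subsidiary by a resident firm (outward FDI) 393.54, sale of domestic government bonds to non-residents 724.95; capital account: debt forgiveness received from foreign official creditors 44.20.)

-1440.76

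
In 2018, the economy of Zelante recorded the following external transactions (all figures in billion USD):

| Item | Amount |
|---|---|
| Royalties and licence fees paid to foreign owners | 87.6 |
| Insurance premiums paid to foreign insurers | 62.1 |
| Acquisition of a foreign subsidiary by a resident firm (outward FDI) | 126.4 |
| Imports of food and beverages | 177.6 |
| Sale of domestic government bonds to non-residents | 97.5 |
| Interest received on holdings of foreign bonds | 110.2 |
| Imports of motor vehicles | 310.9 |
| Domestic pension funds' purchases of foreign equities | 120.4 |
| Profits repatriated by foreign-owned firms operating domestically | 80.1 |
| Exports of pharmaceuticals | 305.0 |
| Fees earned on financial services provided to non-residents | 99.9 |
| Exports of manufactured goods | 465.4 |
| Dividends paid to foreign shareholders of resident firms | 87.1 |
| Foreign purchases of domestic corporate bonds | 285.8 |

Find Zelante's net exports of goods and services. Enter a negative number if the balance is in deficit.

Goods: -177.6 + 305.0 - 310.9 + 465.4 = 281.9
Services: -87.6 - 62.1 + 99.9 = -49.8
Trade balance = 281.9 + (-49.8) = 232.1
(Excluded from the trade balance — financial account: acquisition of a foreign subsidiary by a resident firm (outward FDI) 126.4, sale of domestic government bonds to non-residents 97.5, domestic pension funds' purchases of foreign equities 120.4, foreign purchases of domestic corporate bonds 285.8; primary income: interest received on holdings of foreign bonds 110.2, profits repatriated by foreign-owned firms operating domestically 80.1, dividends paid to foreign shareholders of resident firms 87.1.)

232.1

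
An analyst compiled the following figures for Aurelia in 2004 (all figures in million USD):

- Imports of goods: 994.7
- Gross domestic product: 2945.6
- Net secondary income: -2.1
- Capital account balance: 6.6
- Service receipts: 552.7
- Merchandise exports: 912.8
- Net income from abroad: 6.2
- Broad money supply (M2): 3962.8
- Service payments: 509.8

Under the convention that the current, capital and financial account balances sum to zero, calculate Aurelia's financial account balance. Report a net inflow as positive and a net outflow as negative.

Goods balance = 912.8 - 994.7 = -81.9
Services balance = 552.7 - 509.8 = 42.9
Trade balance (goods + services) = -81.9 + 42.9 = -39.0
Net primary income = 6.2
Net secondary income = -2.1
Current account = -39.0 + 6.2 + (-2.1) = -34.9
Financial account = -(-34.9 + 6.6) = 28.3

28.3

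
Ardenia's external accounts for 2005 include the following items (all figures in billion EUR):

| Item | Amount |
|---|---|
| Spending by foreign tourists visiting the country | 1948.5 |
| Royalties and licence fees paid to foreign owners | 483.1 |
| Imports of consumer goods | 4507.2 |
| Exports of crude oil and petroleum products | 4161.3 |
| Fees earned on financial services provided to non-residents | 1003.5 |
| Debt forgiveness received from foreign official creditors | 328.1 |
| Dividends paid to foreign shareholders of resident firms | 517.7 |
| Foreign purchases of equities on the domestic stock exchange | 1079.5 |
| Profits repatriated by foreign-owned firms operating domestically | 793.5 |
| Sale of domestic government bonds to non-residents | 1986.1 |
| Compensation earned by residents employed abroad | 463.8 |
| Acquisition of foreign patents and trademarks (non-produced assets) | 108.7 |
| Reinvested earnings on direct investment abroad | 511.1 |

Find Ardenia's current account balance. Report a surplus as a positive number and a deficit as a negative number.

1786.7

Goods: -4507.2 + 4161.3 = -345.9
Services: 1948.5 - 483.1 + 1003.5 = 2468.9
Primary income: -517.7 + 463.8 + 511.1 - 793.5 = -336.3
Current account = (-345.9) + 2468.9 + (-336.3) = 1786.7
(Excluded from the current account — capital account: debt forgiveness received from foreign official creditors 328.1, acquisition of foreign patents and trademarks (non-produced assets) 108.7; financial account: foreign purchases of equities on the domestic stock exchange 1079.5, sale of domestic government bonds to non-residents 1986.1.)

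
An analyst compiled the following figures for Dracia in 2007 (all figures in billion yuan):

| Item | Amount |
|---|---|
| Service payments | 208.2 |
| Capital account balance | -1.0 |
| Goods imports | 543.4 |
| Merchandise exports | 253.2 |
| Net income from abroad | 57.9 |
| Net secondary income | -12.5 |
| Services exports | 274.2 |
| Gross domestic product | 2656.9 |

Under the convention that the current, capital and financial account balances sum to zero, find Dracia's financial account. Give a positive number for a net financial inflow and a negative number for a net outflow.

Goods balance = 253.2 - 543.4 = -290.2
Services balance = 274.2 - 208.2 = 66.0
Trade balance (goods + services) = -290.2 + 66.0 = -224.2
Net primary income = 57.9
Net secondary income = -12.5
Current account = -224.2 + 57.9 + (-12.5) = -178.8
Financial account = -(-178.8 + (-1.0)) = 179.8

179.8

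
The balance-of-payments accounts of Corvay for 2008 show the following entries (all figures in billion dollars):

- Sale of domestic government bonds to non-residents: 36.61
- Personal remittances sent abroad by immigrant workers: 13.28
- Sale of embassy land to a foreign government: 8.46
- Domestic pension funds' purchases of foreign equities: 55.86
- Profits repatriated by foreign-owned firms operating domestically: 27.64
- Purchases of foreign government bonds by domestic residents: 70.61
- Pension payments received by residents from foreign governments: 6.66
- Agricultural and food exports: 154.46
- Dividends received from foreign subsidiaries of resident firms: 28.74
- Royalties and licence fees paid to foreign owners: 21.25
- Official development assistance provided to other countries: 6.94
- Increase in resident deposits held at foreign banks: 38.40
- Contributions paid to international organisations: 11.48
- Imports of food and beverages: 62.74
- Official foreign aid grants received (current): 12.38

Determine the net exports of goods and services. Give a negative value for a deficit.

Goods: -62.74 + 154.46 = 91.72
Services: -21.25
Trade balance = 91.72 + (-21.25) = 70.47
(Excluded from the trade balance — financial account: sale of domestic government bonds to non-residents 36.61, domestic pension funds' purchases of foreign equities 55.86, purchases of foreign government bonds by domestic residents 70.61, increase in resident deposits held at foreign banks 38.40; secondary income: personal remittances sent abroad by immigrant workers 13.28, pension payments received by residents from foreign governments 6.66, official development assistance provided to other countries 6.94, contributions paid to international organisations 11.48, official foreign aid grants received (current) 12.38; capital account: sale of embassy land to a foreign government 8.46; primary income: profits repatriated by foreign-owned firms operating domestically 27.64, dividends received from foreign subsidiaries of resident firms 28.74.)

70.47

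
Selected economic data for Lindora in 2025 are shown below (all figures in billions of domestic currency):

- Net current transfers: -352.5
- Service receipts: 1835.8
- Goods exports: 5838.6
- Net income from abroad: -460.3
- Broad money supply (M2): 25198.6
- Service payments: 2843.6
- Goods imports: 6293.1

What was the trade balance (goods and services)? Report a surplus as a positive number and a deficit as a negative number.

-1462.3

Goods balance = 5838.6 - 6293.1 = -454.5
Services balance = 1835.8 - 2843.6 = -1007.8
Trade balance (goods + services) = -454.5 + (-1007.8) = -1462.3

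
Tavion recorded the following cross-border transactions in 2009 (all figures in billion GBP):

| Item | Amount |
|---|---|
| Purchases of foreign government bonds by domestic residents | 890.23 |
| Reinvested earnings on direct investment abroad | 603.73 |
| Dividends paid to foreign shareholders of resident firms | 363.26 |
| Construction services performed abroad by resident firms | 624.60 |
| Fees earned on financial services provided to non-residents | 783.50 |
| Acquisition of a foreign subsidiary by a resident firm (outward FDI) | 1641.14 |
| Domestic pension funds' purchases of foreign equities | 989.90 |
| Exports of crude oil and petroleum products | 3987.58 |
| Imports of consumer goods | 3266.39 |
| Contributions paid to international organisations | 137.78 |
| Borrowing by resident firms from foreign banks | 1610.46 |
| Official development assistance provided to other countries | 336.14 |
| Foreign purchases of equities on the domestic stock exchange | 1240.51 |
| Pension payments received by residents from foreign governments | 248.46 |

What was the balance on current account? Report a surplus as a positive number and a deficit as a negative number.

Goods: -3266.39 + 3987.58 = 721.19
Services: 783.50 + 624.60 = 1408.10
Primary income: -363.26 + 603.73 = 240.47
Secondary income: 248.46 - 336.14 - 137.78 = -225.46
Current account = 721.19 + 1408.10 + 240.47 + (-225.46) = 2144.30
(Excluded from the current account — financial account: purchases of foreign government bonds by domestic residents 890.23, acquisition of a foreign subsidiary by a resident firm (outward FDI) 1641.14, domestic pension funds' purchases of foreign equities 989.90, borrowing by resident firms from foreign banks 1610.46, foreign purchases of equities on the domestic stock exchange 1240.51.)

2144.30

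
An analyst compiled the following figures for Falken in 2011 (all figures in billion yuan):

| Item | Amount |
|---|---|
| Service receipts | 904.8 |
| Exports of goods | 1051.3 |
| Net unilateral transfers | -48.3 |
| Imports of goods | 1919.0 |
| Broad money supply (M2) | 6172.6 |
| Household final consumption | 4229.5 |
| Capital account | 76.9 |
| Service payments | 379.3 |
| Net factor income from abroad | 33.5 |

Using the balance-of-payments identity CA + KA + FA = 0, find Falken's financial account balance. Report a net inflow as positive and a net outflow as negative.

Goods balance = 1051.3 - 1919.0 = -867.7
Services balance = 904.8 - 379.3 = 525.5
Trade balance (goods + services) = -867.7 + 525.5 = -342.2
Net primary income = 33.5
Net secondary income = -48.3
Current account = -342.2 + 33.5 + (-48.3) = -357.0
Financial account = -(-357.0 + 76.9) = 280.1

280.1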